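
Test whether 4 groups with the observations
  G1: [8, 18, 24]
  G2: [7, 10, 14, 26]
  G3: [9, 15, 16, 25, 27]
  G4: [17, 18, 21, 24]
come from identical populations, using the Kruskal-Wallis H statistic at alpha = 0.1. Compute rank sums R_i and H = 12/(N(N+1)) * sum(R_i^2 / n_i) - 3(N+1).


Step 1: Combine all N = 16 observations and assign midranks.
sorted (value, group, rank): (7,G2,1), (8,G1,2), (9,G3,3), (10,G2,4), (14,G2,5), (15,G3,6), (16,G3,7), (17,G4,8), (18,G1,9.5), (18,G4,9.5), (21,G4,11), (24,G1,12.5), (24,G4,12.5), (25,G3,14), (26,G2,15), (27,G3,16)
Step 2: Sum ranks within each group.
R_1 = 24 (n_1 = 3)
R_2 = 25 (n_2 = 4)
R_3 = 46 (n_3 = 5)
R_4 = 41 (n_4 = 4)
Step 3: H = 12/(N(N+1)) * sum(R_i^2/n_i) - 3(N+1)
     = 12/(16*17) * (24^2/3 + 25^2/4 + 46^2/5 + 41^2/4) - 3*17
     = 0.044118 * 1191.7 - 51
     = 1.575000.
Step 4: Ties present; correction factor C = 1 - 12/(16^3 - 16) = 0.997059. Corrected H = 1.575000 / 0.997059 = 1.579646.
Step 5: Under H0, H ~ chi^2(3); p-value = 0.664014.
Step 6: alpha = 0.1. fail to reject H0.

H = 1.5796, df = 3, p = 0.664014, fail to reject H0.


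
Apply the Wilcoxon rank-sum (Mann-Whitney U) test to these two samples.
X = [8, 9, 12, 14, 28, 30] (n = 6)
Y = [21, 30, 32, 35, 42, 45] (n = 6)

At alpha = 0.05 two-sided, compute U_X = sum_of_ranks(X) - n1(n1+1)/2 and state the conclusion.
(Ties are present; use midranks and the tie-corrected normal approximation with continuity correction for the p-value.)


Step 1: Combine and sort all 12 observations; assign midranks.
sorted (value, group): (8,X), (9,X), (12,X), (14,X), (21,Y), (28,X), (30,X), (30,Y), (32,Y), (35,Y), (42,Y), (45,Y)
ranks: 8->1, 9->2, 12->3, 14->4, 21->5, 28->6, 30->7.5, 30->7.5, 32->9, 35->10, 42->11, 45->12
Step 2: Rank sum for X: R1 = 1 + 2 + 3 + 4 + 6 + 7.5 = 23.5.
Step 3: U_X = R1 - n1(n1+1)/2 = 23.5 - 6*7/2 = 23.5 - 21 = 2.5.
       U_Y = n1*n2 - U_X = 36 - 2.5 = 33.5.
Step 4: Ties are present, so use the tie-corrected normal approximation (with continuity correction) for the p-value.
Step 5: p-value = 0.016122; compare to alpha = 0.05. reject H0.

U_X = 2.5, p = 0.016122, reject H0 at alpha = 0.05.


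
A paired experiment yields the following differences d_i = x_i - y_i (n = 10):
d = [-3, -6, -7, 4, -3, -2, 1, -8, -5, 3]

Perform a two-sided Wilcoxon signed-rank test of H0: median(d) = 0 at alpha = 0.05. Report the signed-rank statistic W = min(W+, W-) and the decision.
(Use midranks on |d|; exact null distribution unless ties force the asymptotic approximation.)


Step 1: Drop any zero differences (none here) and take |d_i|.
|d| = [3, 6, 7, 4, 3, 2, 1, 8, 5, 3]
Step 2: Midrank |d_i| (ties get averaged ranks).
ranks: |3|->4, |6|->8, |7|->9, |4|->6, |3|->4, |2|->2, |1|->1, |8|->10, |5|->7, |3|->4
Step 3: Attach original signs; sum ranks with positive sign and with negative sign.
W+ = 6 + 1 + 4 = 11
W- = 4 + 8 + 9 + 4 + 2 + 10 + 7 = 44
(Check: W+ + W- = 55 should equal n(n+1)/2 = 55.)
Step 4: Test statistic W = min(W+, W-) = 11.
Step 5: Ties in |d|, so use the tie-corrected normal approximation.
        E[W] = n(n+1)/4 = 10*11/4 = 27.5.
        Tie groups: |d|=3 (t=3); sum(t^3 - t) = 24.
        Var[W] = n(n+1)(2n+1)/24 - sum(t^3-t)/48 = 2310/24 - 24/48 = 95.75.
        z = (W - E[W]) / sqrt(Var[W]) = (11 - 27.5) / 9.7852 = -1.6862.
        Two-sided p = 2*Phi(z) = 0.091753.
Step 6: alpha = 0.05. fail to reject H0.

W+ = 11, W- = 44, W = min = 11, p = 0.091753, fail to reject H0.


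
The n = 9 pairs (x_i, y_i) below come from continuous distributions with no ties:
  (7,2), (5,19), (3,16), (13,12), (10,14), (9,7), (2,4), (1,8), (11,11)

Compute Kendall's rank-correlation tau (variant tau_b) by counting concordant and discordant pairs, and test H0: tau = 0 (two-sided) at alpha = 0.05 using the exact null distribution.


Step 1: Enumerate the 36 unordered pairs (i,j) with i<j and classify each by sign(x_j-x_i) * sign(y_j-y_i).
  (1,2):dx=-2,dy=+17->D; (1,3):dx=-4,dy=+14->D; (1,4):dx=+6,dy=+10->C; (1,5):dx=+3,dy=+12->C
  (1,6):dx=+2,dy=+5->C; (1,7):dx=-5,dy=+2->D; (1,8):dx=-6,dy=+6->D; (1,9):dx=+4,dy=+9->C
  (2,3):dx=-2,dy=-3->C; (2,4):dx=+8,dy=-7->D; (2,5):dx=+5,dy=-5->D; (2,6):dx=+4,dy=-12->D
  (2,7):dx=-3,dy=-15->C; (2,8):dx=-4,dy=-11->C; (2,9):dx=+6,dy=-8->D; (3,4):dx=+10,dy=-4->D
  (3,5):dx=+7,dy=-2->D; (3,6):dx=+6,dy=-9->D; (3,7):dx=-1,dy=-12->C; (3,8):dx=-2,dy=-8->C
  (3,9):dx=+8,dy=-5->D; (4,5):dx=-3,dy=+2->D; (4,6):dx=-4,dy=-5->C; (4,7):dx=-11,dy=-8->C
  (4,8):dx=-12,dy=-4->C; (4,9):dx=-2,dy=-1->C; (5,6):dx=-1,dy=-7->C; (5,7):dx=-8,dy=-10->C
  (5,8):dx=-9,dy=-6->C; (5,9):dx=+1,dy=-3->D; (6,7):dx=-7,dy=-3->C; (6,8):dx=-8,dy=+1->D
  (6,9):dx=+2,dy=+4->C; (7,8):dx=-1,dy=+4->D; (7,9):dx=+9,dy=+7->C; (8,9):dx=+10,dy=+3->C
Step 2: C = 20, D = 16, total pairs = 36.
Step 3: tau = (C - D)/(n(n-1)/2) = (20 - 16)/36 = 0.111111.
Step 4: Exact two-sided p-value (enumerate n! = 362880 permutations of y under H0): p = 0.761414.
Step 5: alpha = 0.05. fail to reject H0.

tau_b = 0.1111 (C=20, D=16), p = 0.761414, fail to reject H0.


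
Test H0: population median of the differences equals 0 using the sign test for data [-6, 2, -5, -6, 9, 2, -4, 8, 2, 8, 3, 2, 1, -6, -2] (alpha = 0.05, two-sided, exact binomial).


Step 1: Discard zero differences. Original n = 15; n_eff = number of nonzero differences = 15.
Nonzero differences (with sign): -6, +2, -5, -6, +9, +2, -4, +8, +2, +8, +3, +2, +1, -6, -2
Step 2: Count signs: positive = 9, negative = 6.
Step 3: Under H0: P(positive) = 0.5, so the number of positives S ~ Bin(15, 0.5).
Step 4: Two-sided exact p-value = sum of Bin(15,0.5) probabilities at or below the observed probability = 0.607239.
Step 5: alpha = 0.05. fail to reject H0.

n_eff = 15, pos = 9, neg = 6, p = 0.607239, fail to reject H0.


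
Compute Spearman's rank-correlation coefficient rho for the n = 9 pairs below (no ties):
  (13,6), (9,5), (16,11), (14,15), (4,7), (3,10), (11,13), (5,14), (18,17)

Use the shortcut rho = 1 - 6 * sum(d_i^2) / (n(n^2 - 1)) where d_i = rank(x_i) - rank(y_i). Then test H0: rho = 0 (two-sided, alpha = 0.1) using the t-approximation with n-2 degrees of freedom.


Step 1: Rank x and y separately (midranks; no ties here).
rank(x): 13->6, 9->4, 16->8, 14->7, 4->2, 3->1, 11->5, 5->3, 18->9
rank(y): 6->2, 5->1, 11->5, 15->8, 7->3, 10->4, 13->6, 14->7, 17->9
Step 2: d_i = R_x(i) - R_y(i); compute d_i^2.
  (6-2)^2=16, (4-1)^2=9, (8-5)^2=9, (7-8)^2=1, (2-3)^2=1, (1-4)^2=9, (5-6)^2=1, (3-7)^2=16, (9-9)^2=0
sum(d^2) = 62.
Step 3: rho = 1 - 6*62 / (9*(9^2 - 1)) = 1 - 372/720 = 0.483333.
Step 4: Under H0, t = rho * sqrt((n-2)/(1-rho^2)) = 1.4607 ~ t(7).
Step 5: Two-sided p-value from the t-distribution with 7 df = 0.187470.
Step 6: alpha = 0.1. fail to reject H0.

rho = 0.4833, p = 0.187470, fail to reject H0 at alpha = 0.1.


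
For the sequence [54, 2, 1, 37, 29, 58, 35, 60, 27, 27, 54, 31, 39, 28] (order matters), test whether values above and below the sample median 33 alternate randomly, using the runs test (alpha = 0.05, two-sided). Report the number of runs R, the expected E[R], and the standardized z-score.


Step 1: Compute median = 33; label A = above, B = below.
Labels in order: ABBABAAABBABAB  (n_A = 7, n_B = 7)
Step 2: Count runs R = 10.
Step 3: Under H0 (random ordering), E[R] = 2*n_A*n_B/(n_A+n_B) + 1 = 2*7*7/14 + 1 = 8.0000.
        Var[R] = 2*n_A*n_B*(2*n_A*n_B - n_A - n_B) / ((n_A+n_B)^2 * (n_A+n_B-1)) = 8232/2548 = 3.2308.
        SD[R] = 1.7974.
Step 4: Continuity-corrected z = (R - 0.5 - E[R]) / SD[R] = (10 - 0.5 - 8.0000) / 1.7974 = 0.8345.
Step 5: Two-sided p-value via normal approximation = 2*(1 - Phi(|z|)) = 0.403986.
Step 6: alpha = 0.05. fail to reject H0.

R = 10, z = 0.8345, p = 0.403986, fail to reject H0.


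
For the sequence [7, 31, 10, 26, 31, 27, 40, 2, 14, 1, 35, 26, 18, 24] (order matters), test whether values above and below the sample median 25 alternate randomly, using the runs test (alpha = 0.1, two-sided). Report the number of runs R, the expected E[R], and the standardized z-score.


Step 1: Compute median = 25; label A = above, B = below.
Labels in order: BABAAAABBBAABB  (n_A = 7, n_B = 7)
Step 2: Count runs R = 7.
Step 3: Under H0 (random ordering), E[R] = 2*n_A*n_B/(n_A+n_B) + 1 = 2*7*7/14 + 1 = 8.0000.
        Var[R] = 2*n_A*n_B*(2*n_A*n_B - n_A - n_B) / ((n_A+n_B)^2 * (n_A+n_B-1)) = 8232/2548 = 3.2308.
        SD[R] = 1.7974.
Step 4: Continuity-corrected z = (R + 0.5 - E[R]) / SD[R] = (7 + 0.5 - 8.0000) / 1.7974 = -0.2782.
Step 5: Two-sided p-value via normal approximation = 2*(1 - Phi(|z|)) = 0.780879.
Step 6: alpha = 0.1. fail to reject H0.

R = 7, z = -0.2782, p = 0.780879, fail to reject H0.


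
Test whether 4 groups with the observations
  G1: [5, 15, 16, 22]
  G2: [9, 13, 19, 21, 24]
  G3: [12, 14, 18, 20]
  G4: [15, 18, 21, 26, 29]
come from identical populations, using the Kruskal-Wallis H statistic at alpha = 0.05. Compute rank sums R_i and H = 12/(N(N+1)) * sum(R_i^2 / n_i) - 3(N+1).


Step 1: Combine all N = 18 observations and assign midranks.
sorted (value, group, rank): (5,G1,1), (9,G2,2), (12,G3,3), (13,G2,4), (14,G3,5), (15,G1,6.5), (15,G4,6.5), (16,G1,8), (18,G3,9.5), (18,G4,9.5), (19,G2,11), (20,G3,12), (21,G2,13.5), (21,G4,13.5), (22,G1,15), (24,G2,16), (26,G4,17), (29,G4,18)
Step 2: Sum ranks within each group.
R_1 = 30.5 (n_1 = 4)
R_2 = 46.5 (n_2 = 5)
R_3 = 29.5 (n_3 = 4)
R_4 = 64.5 (n_4 = 5)
Step 3: H = 12/(N(N+1)) * sum(R_i^2/n_i) - 3(N+1)
     = 12/(18*19) * (30.5^2/4 + 46.5^2/5 + 29.5^2/4 + 64.5^2/5) - 3*19
     = 0.035088 * 1714.62 - 57
     = 3.162281.
Step 4: Ties present; correction factor C = 1 - 18/(18^3 - 18) = 0.996904. Corrected H = 3.162281 / 0.996904 = 3.172101.
Step 5: Under H0, H ~ chi^2(3); p-value = 0.365844.
Step 6: alpha = 0.05. fail to reject H0.

H = 3.1721, df = 3, p = 0.365844, fail to reject H0.


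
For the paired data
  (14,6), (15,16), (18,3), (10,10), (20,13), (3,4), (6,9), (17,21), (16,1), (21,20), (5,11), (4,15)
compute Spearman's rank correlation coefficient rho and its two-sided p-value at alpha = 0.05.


Step 1: Rank x and y separately (midranks; no ties here).
rank(x): 14->6, 15->7, 18->10, 10->5, 20->11, 3->1, 6->4, 17->9, 16->8, 21->12, 5->3, 4->2
rank(y): 6->4, 16->10, 3->2, 10->6, 13->8, 4->3, 9->5, 21->12, 1->1, 20->11, 11->7, 15->9
Step 2: d_i = R_x(i) - R_y(i); compute d_i^2.
  (6-4)^2=4, (7-10)^2=9, (10-2)^2=64, (5-6)^2=1, (11-8)^2=9, (1-3)^2=4, (4-5)^2=1, (9-12)^2=9, (8-1)^2=49, (12-11)^2=1, (3-7)^2=16, (2-9)^2=49
sum(d^2) = 216.
Step 3: rho = 1 - 6*216 / (12*(12^2 - 1)) = 1 - 1296/1716 = 0.244755.
Step 4: Under H0, t = rho * sqrt((n-2)/(1-rho^2)) = 0.7983 ~ t(10).
Step 5: Two-sided p-value from the t-distribution with 10 df = 0.443262.
Step 6: alpha = 0.05. fail to reject H0.

rho = 0.2448, p = 0.443262, fail to reject H0 at alpha = 0.05.


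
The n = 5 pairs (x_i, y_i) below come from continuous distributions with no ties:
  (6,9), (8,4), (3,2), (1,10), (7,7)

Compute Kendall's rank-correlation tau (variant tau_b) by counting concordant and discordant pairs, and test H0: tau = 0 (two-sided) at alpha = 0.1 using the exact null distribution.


Step 1: Enumerate the 10 unordered pairs (i,j) with i<j and classify each by sign(x_j-x_i) * sign(y_j-y_i).
  (1,2):dx=+2,dy=-5->D; (1,3):dx=-3,dy=-7->C; (1,4):dx=-5,dy=+1->D; (1,5):dx=+1,dy=-2->D
  (2,3):dx=-5,dy=-2->C; (2,4):dx=-7,dy=+6->D; (2,5):dx=-1,dy=+3->D; (3,4):dx=-2,dy=+8->D
  (3,5):dx=+4,dy=+5->C; (4,5):dx=+6,dy=-3->D
Step 2: C = 3, D = 7, total pairs = 10.
Step 3: tau = (C - D)/(n(n-1)/2) = (3 - 7)/10 = -0.400000.
Step 4: Exact two-sided p-value (enumerate n! = 120 permutations of y under H0): p = 0.483333.
Step 5: alpha = 0.1. fail to reject H0.

tau_b = -0.4000 (C=3, D=7), p = 0.483333, fail to reject H0.


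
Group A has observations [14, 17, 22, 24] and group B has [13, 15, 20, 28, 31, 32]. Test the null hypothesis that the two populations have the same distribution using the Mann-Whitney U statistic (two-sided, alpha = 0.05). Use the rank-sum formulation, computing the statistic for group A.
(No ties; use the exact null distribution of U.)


Step 1: Combine and sort all 10 observations; assign midranks.
sorted (value, group): (13,Y), (14,X), (15,Y), (17,X), (20,Y), (22,X), (24,X), (28,Y), (31,Y), (32,Y)
ranks: 13->1, 14->2, 15->3, 17->4, 20->5, 22->6, 24->7, 28->8, 31->9, 32->10
Step 2: Rank sum for X: R1 = 2 + 4 + 6 + 7 = 19.
Step 3: U_X = R1 - n1(n1+1)/2 = 19 - 4*5/2 = 19 - 10 = 9.
       U_Y = n1*n2 - U_X = 24 - 9 = 15.
Step 4: No ties, so the exact null distribution of U (based on enumerating the C(10,4) = 210 equally likely rank assignments) gives the two-sided p-value.
Step 5: p-value = 0.609524; compare to alpha = 0.05. fail to reject H0.

U_X = 9, p = 0.609524, fail to reject H0 at alpha = 0.05.


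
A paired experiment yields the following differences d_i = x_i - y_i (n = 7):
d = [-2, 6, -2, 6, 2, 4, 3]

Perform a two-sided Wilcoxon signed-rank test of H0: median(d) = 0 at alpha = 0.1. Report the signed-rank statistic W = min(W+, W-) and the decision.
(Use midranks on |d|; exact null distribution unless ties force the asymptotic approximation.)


Step 1: Drop any zero differences (none here) and take |d_i|.
|d| = [2, 6, 2, 6, 2, 4, 3]
Step 2: Midrank |d_i| (ties get averaged ranks).
ranks: |2|->2, |6|->6.5, |2|->2, |6|->6.5, |2|->2, |4|->5, |3|->4
Step 3: Attach original signs; sum ranks with positive sign and with negative sign.
W+ = 6.5 + 6.5 + 2 + 5 + 4 = 24
W- = 2 + 2 = 4
(Check: W+ + W- = 28 should equal n(n+1)/2 = 28.)
Step 4: Test statistic W = min(W+, W-) = 4.
Step 5: Ties in |d|, so use the tie-corrected normal approximation.
        E[W] = n(n+1)/4 = 7*8/4 = 14.
        Tie groups: |d|=2 (t=3), |d|=6 (t=2); sum(t^3 - t) = 30.
        Var[W] = n(n+1)(2n+1)/24 - sum(t^3-t)/48 = 840/24 - 30/48 = 34.375.
        z = (W - E[W]) / sqrt(Var[W]) = (4 - 14) / 5.8630 = -1.7056.
        Two-sided p = 2*Phi(z) = 0.088082.
Step 6: alpha = 0.1. reject H0.

W+ = 24, W- = 4, W = min = 4, p = 0.088082, reject H0.


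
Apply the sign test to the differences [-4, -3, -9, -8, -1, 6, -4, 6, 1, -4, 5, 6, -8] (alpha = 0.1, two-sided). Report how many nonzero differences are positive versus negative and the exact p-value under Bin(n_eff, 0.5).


Step 1: Discard zero differences. Original n = 13; n_eff = number of nonzero differences = 13.
Nonzero differences (with sign): -4, -3, -9, -8, -1, +6, -4, +6, +1, -4, +5, +6, -8
Step 2: Count signs: positive = 5, negative = 8.
Step 3: Under H0: P(positive) = 0.5, so the number of positives S ~ Bin(13, 0.5).
Step 4: Two-sided exact p-value = sum of Bin(13,0.5) probabilities at or below the observed probability = 0.581055.
Step 5: alpha = 0.1. fail to reject H0.

n_eff = 13, pos = 5, neg = 8, p = 0.581055, fail to reject H0.


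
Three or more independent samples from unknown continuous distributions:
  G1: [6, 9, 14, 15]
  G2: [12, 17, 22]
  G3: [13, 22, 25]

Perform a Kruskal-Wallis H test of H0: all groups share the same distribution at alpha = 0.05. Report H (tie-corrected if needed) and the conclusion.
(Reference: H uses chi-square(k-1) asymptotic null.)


Step 1: Combine all N = 10 observations and assign midranks.
sorted (value, group, rank): (6,G1,1), (9,G1,2), (12,G2,3), (13,G3,4), (14,G1,5), (15,G1,6), (17,G2,7), (22,G2,8.5), (22,G3,8.5), (25,G3,10)
Step 2: Sum ranks within each group.
R_1 = 14 (n_1 = 4)
R_2 = 18.5 (n_2 = 3)
R_3 = 22.5 (n_3 = 3)
Step 3: H = 12/(N(N+1)) * sum(R_i^2/n_i) - 3(N+1)
     = 12/(10*11) * (14^2/4 + 18.5^2/3 + 22.5^2/3) - 3*11
     = 0.109091 * 331.833 - 33
     = 3.200000.
Step 4: Ties present; correction factor C = 1 - 6/(10^3 - 10) = 0.993939. Corrected H = 3.200000 / 0.993939 = 3.219512.
Step 5: Under H0, H ~ chi^2(2); p-value = 0.199936.
Step 6: alpha = 0.05. fail to reject H0.

H = 3.2195, df = 2, p = 0.199936, fail to reject H0.


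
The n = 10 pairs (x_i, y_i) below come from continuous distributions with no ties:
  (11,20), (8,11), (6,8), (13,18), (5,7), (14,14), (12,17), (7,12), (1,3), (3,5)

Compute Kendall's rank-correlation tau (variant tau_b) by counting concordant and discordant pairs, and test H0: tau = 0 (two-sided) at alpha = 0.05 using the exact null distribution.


Step 1: Enumerate the 45 unordered pairs (i,j) with i<j and classify each by sign(x_j-x_i) * sign(y_j-y_i).
  (1,2):dx=-3,dy=-9->C; (1,3):dx=-5,dy=-12->C; (1,4):dx=+2,dy=-2->D; (1,5):dx=-6,dy=-13->C
  (1,6):dx=+3,dy=-6->D; (1,7):dx=+1,dy=-3->D; (1,8):dx=-4,dy=-8->C; (1,9):dx=-10,dy=-17->C
  (1,10):dx=-8,dy=-15->C; (2,3):dx=-2,dy=-3->C; (2,4):dx=+5,dy=+7->C; (2,5):dx=-3,dy=-4->C
  (2,6):dx=+6,dy=+3->C; (2,7):dx=+4,dy=+6->C; (2,8):dx=-1,dy=+1->D; (2,9):dx=-7,dy=-8->C
  (2,10):dx=-5,dy=-6->C; (3,4):dx=+7,dy=+10->C; (3,5):dx=-1,dy=-1->C; (3,6):dx=+8,dy=+6->C
  (3,7):dx=+6,dy=+9->C; (3,8):dx=+1,dy=+4->C; (3,9):dx=-5,dy=-5->C; (3,10):dx=-3,dy=-3->C
  (4,5):dx=-8,dy=-11->C; (4,6):dx=+1,dy=-4->D; (4,7):dx=-1,dy=-1->C; (4,8):dx=-6,dy=-6->C
  (4,9):dx=-12,dy=-15->C; (4,10):dx=-10,dy=-13->C; (5,6):dx=+9,dy=+7->C; (5,7):dx=+7,dy=+10->C
  (5,8):dx=+2,dy=+5->C; (5,9):dx=-4,dy=-4->C; (5,10):dx=-2,dy=-2->C; (6,7):dx=-2,dy=+3->D
  (6,8):dx=-7,dy=-2->C; (6,9):dx=-13,dy=-11->C; (6,10):dx=-11,dy=-9->C; (7,8):dx=-5,dy=-5->C
  (7,9):dx=-11,dy=-14->C; (7,10):dx=-9,dy=-12->C; (8,9):dx=-6,dy=-9->C; (8,10):dx=-4,dy=-7->C
  (9,10):dx=+2,dy=+2->C
Step 2: C = 39, D = 6, total pairs = 45.
Step 3: tau = (C - D)/(n(n-1)/2) = (39 - 6)/45 = 0.733333.
Step 4: Exact two-sided p-value (enumerate n! = 3628800 permutations of y under H0): p = 0.002213.
Step 5: alpha = 0.05. reject H0.

tau_b = 0.7333 (C=39, D=6), p = 0.002213, reject H0.


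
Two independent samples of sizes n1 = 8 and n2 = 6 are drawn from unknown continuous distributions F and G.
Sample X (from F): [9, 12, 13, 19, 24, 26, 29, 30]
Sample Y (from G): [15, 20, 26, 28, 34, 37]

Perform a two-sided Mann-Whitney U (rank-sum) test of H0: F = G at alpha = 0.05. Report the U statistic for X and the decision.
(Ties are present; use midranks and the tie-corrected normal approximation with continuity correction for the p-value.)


Step 1: Combine and sort all 14 observations; assign midranks.
sorted (value, group): (9,X), (12,X), (13,X), (15,Y), (19,X), (20,Y), (24,X), (26,X), (26,Y), (28,Y), (29,X), (30,X), (34,Y), (37,Y)
ranks: 9->1, 12->2, 13->3, 15->4, 19->5, 20->6, 24->7, 26->8.5, 26->8.5, 28->10, 29->11, 30->12, 34->13, 37->14
Step 2: Rank sum for X: R1 = 1 + 2 + 3 + 5 + 7 + 8.5 + 11 + 12 = 49.5.
Step 3: U_X = R1 - n1(n1+1)/2 = 49.5 - 8*9/2 = 49.5 - 36 = 13.5.
       U_Y = n1*n2 - U_X = 48 - 13.5 = 34.5.
Step 4: Ties are present, so use the tie-corrected normal approximation (with continuity correction) for the p-value.
Step 5: p-value = 0.196213; compare to alpha = 0.05. fail to reject H0.

U_X = 13.5, p = 0.196213, fail to reject H0 at alpha = 0.05.


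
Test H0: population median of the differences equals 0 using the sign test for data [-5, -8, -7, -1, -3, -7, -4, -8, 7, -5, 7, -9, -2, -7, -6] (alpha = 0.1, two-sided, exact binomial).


Step 1: Discard zero differences. Original n = 15; n_eff = number of nonzero differences = 15.
Nonzero differences (with sign): -5, -8, -7, -1, -3, -7, -4, -8, +7, -5, +7, -9, -2, -7, -6
Step 2: Count signs: positive = 2, negative = 13.
Step 3: Under H0: P(positive) = 0.5, so the number of positives S ~ Bin(15, 0.5).
Step 4: Two-sided exact p-value = sum of Bin(15,0.5) probabilities at or below the observed probability = 0.007385.
Step 5: alpha = 0.1. reject H0.

n_eff = 15, pos = 2, neg = 13, p = 0.007385, reject H0.


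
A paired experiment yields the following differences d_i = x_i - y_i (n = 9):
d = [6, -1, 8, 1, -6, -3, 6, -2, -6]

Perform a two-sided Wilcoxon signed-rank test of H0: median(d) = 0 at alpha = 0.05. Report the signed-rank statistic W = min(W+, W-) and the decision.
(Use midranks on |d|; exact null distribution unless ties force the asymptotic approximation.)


Step 1: Drop any zero differences (none here) and take |d_i|.
|d| = [6, 1, 8, 1, 6, 3, 6, 2, 6]
Step 2: Midrank |d_i| (ties get averaged ranks).
ranks: |6|->6.5, |1|->1.5, |8|->9, |1|->1.5, |6|->6.5, |3|->4, |6|->6.5, |2|->3, |6|->6.5
Step 3: Attach original signs; sum ranks with positive sign and with negative sign.
W+ = 6.5 + 9 + 1.5 + 6.5 = 23.5
W- = 1.5 + 6.5 + 4 + 3 + 6.5 = 21.5
(Check: W+ + W- = 45 should equal n(n+1)/2 = 45.)
Step 4: Test statistic W = min(W+, W-) = 21.5.
Step 5: Ties in |d|, so use the tie-corrected normal approximation.
        E[W] = n(n+1)/4 = 9*10/4 = 22.5.
        Tie groups: |d|=1 (t=2), |d|=6 (t=4); sum(t^3 - t) = 66.
        Var[W] = n(n+1)(2n+1)/24 - sum(t^3-t)/48 = 1710/24 - 66/48 = 69.875.
        z = (W - E[W]) / sqrt(Var[W]) = (21.5 - 22.5) / 8.3591 = -0.1196.
        Two-sided p = 2*Phi(z) = 0.904776.
Step 6: alpha = 0.05. fail to reject H0.

W+ = 23.5, W- = 21.5, W = min = 21.5, p = 0.904776, fail to reject H0.


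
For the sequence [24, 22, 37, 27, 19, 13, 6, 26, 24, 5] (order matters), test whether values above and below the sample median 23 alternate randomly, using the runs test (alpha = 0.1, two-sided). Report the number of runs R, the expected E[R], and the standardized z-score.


Step 1: Compute median = 23; label A = above, B = below.
Labels in order: ABAABBBAAB  (n_A = 5, n_B = 5)
Step 2: Count runs R = 6.
Step 3: Under H0 (random ordering), E[R] = 2*n_A*n_B/(n_A+n_B) + 1 = 2*5*5/10 + 1 = 6.0000.
        Var[R] = 2*n_A*n_B*(2*n_A*n_B - n_A - n_B) / ((n_A+n_B)^2 * (n_A+n_B-1)) = 2000/900 = 2.2222.
        SD[R] = 1.4907.
Step 4: R = E[R], so z = 0 with no continuity correction.
Step 5: Two-sided p-value via normal approximation = 2*(1 - Phi(|z|)) = 1.000000.
Step 6: alpha = 0.1. fail to reject H0.

R = 6, z = 0.0000, p = 1.000000, fail to reject H0.


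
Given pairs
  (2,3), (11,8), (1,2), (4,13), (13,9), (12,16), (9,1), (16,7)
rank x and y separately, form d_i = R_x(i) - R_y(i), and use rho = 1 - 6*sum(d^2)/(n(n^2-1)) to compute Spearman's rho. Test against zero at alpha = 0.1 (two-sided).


Step 1: Rank x and y separately (midranks; no ties here).
rank(x): 2->2, 11->5, 1->1, 4->3, 13->7, 12->6, 9->4, 16->8
rank(y): 3->3, 8->5, 2->2, 13->7, 9->6, 16->8, 1->1, 7->4
Step 2: d_i = R_x(i) - R_y(i); compute d_i^2.
  (2-3)^2=1, (5-5)^2=0, (1-2)^2=1, (3-7)^2=16, (7-6)^2=1, (6-8)^2=4, (4-1)^2=9, (8-4)^2=16
sum(d^2) = 48.
Step 3: rho = 1 - 6*48 / (8*(8^2 - 1)) = 1 - 288/504 = 0.428571.
Step 4: Under H0, t = rho * sqrt((n-2)/(1-rho^2)) = 1.1619 ~ t(6).
Step 5: Two-sided p-value from the t-distribution with 6 df = 0.289403.
Step 6: alpha = 0.1. fail to reject H0.

rho = 0.4286, p = 0.289403, fail to reject H0 at alpha = 0.1.


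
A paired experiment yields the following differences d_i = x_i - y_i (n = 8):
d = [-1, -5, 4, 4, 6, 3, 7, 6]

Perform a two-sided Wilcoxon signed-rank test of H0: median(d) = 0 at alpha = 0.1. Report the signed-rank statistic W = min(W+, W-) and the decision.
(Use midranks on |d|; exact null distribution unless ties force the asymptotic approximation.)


Step 1: Drop any zero differences (none here) and take |d_i|.
|d| = [1, 5, 4, 4, 6, 3, 7, 6]
Step 2: Midrank |d_i| (ties get averaged ranks).
ranks: |1|->1, |5|->5, |4|->3.5, |4|->3.5, |6|->6.5, |3|->2, |7|->8, |6|->6.5
Step 3: Attach original signs; sum ranks with positive sign and with negative sign.
W+ = 3.5 + 3.5 + 6.5 + 2 + 8 + 6.5 = 30
W- = 1 + 5 = 6
(Check: W+ + W- = 36 should equal n(n+1)/2 = 36.)
Step 4: Test statistic W = min(W+, W-) = 6.
Step 5: Ties in |d|, so use the tie-corrected normal approximation.
        E[W] = n(n+1)/4 = 8*9/4 = 18.
        Tie groups: |d|=4 (t=2), |d|=6 (t=2); sum(t^3 - t) = 12.
        Var[W] = n(n+1)(2n+1)/24 - sum(t^3-t)/48 = 1224/24 - 12/48 = 50.75.
        z = (W - E[W]) / sqrt(Var[W]) = (6 - 18) / 7.1239 = -1.6845.
        Two-sided p = 2*Phi(z) = 0.092091.
Step 6: alpha = 0.1. reject H0.

W+ = 30, W- = 6, W = min = 6, p = 0.092091, reject H0.


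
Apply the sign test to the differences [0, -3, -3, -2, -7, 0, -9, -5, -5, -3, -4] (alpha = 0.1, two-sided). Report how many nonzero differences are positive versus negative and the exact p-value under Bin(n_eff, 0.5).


Step 1: Discard zero differences. Original n = 11; n_eff = number of nonzero differences = 9.
Nonzero differences (with sign): -3, -3, -2, -7, -9, -5, -5, -3, -4
Step 2: Count signs: positive = 0, negative = 9.
Step 3: Under H0: P(positive) = 0.5, so the number of positives S ~ Bin(9, 0.5).
Step 4: Two-sided exact p-value = sum of Bin(9,0.5) probabilities at or below the observed probability = 0.003906.
Step 5: alpha = 0.1. reject H0.

n_eff = 9, pos = 0, neg = 9, p = 0.003906, reject H0.


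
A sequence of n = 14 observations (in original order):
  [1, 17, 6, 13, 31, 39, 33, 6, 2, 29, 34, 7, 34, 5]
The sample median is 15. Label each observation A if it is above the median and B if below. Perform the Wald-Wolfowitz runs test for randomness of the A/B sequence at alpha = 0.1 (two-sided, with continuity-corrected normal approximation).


Step 1: Compute median = 15; label A = above, B = below.
Labels in order: BABBAAABBAABAB  (n_A = 7, n_B = 7)
Step 2: Count runs R = 9.
Step 3: Under H0 (random ordering), E[R] = 2*n_A*n_B/(n_A+n_B) + 1 = 2*7*7/14 + 1 = 8.0000.
        Var[R] = 2*n_A*n_B*(2*n_A*n_B - n_A - n_B) / ((n_A+n_B)^2 * (n_A+n_B-1)) = 8232/2548 = 3.2308.
        SD[R] = 1.7974.
Step 4: Continuity-corrected z = (R - 0.5 - E[R]) / SD[R] = (9 - 0.5 - 8.0000) / 1.7974 = 0.2782.
Step 5: Two-sided p-value via normal approximation = 2*(1 - Phi(|z|)) = 0.780879.
Step 6: alpha = 0.1. fail to reject H0.

R = 9, z = 0.2782, p = 0.780879, fail to reject H0.


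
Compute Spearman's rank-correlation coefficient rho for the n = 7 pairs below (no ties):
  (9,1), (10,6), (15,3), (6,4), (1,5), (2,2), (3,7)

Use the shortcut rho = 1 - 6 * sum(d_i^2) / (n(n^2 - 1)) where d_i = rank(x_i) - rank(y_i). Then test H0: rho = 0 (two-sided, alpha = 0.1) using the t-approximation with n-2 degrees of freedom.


Step 1: Rank x and y separately (midranks; no ties here).
rank(x): 9->5, 10->6, 15->7, 6->4, 1->1, 2->2, 3->3
rank(y): 1->1, 6->6, 3->3, 4->4, 5->5, 2->2, 7->7
Step 2: d_i = R_x(i) - R_y(i); compute d_i^2.
  (5-1)^2=16, (6-6)^2=0, (7-3)^2=16, (4-4)^2=0, (1-5)^2=16, (2-2)^2=0, (3-7)^2=16
sum(d^2) = 64.
Step 3: rho = 1 - 6*64 / (7*(7^2 - 1)) = 1 - 384/336 = -0.142857.
Step 4: Under H0, t = rho * sqrt((n-2)/(1-rho^2)) = -0.3227 ~ t(5).
Step 5: Two-sided p-value from the t-distribution with 5 df = 0.759945.
Step 6: alpha = 0.1. fail to reject H0.

rho = -0.1429, p = 0.759945, fail to reject H0 at alpha = 0.1.


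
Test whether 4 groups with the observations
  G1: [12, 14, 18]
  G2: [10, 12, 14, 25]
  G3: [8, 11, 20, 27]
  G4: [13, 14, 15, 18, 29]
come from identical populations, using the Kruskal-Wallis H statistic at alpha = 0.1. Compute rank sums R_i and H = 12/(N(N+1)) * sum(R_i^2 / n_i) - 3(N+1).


Step 1: Combine all N = 16 observations and assign midranks.
sorted (value, group, rank): (8,G3,1), (10,G2,2), (11,G3,3), (12,G1,4.5), (12,G2,4.5), (13,G4,6), (14,G1,8), (14,G2,8), (14,G4,8), (15,G4,10), (18,G1,11.5), (18,G4,11.5), (20,G3,13), (25,G2,14), (27,G3,15), (29,G4,16)
Step 2: Sum ranks within each group.
R_1 = 24 (n_1 = 3)
R_2 = 28.5 (n_2 = 4)
R_3 = 32 (n_3 = 4)
R_4 = 51.5 (n_4 = 5)
Step 3: H = 12/(N(N+1)) * sum(R_i^2/n_i) - 3(N+1)
     = 12/(16*17) * (24^2/3 + 28.5^2/4 + 32^2/4 + 51.5^2/5) - 3*17
     = 0.044118 * 1181.51 - 51
     = 1.125551.
Step 4: Ties present; correction factor C = 1 - 36/(16^3 - 16) = 0.991176. Corrected H = 1.125551 / 0.991176 = 1.135571.
Step 5: Under H0, H ~ chi^2(3); p-value = 0.768495.
Step 6: alpha = 0.1. fail to reject H0.

H = 1.1356, df = 3, p = 0.768495, fail to reject H0.


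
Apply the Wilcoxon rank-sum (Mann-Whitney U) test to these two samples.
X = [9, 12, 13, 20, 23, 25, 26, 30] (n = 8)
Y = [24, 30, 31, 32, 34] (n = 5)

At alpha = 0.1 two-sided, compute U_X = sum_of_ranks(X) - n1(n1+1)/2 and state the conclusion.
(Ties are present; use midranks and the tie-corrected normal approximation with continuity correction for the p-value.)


Step 1: Combine and sort all 13 observations; assign midranks.
sorted (value, group): (9,X), (12,X), (13,X), (20,X), (23,X), (24,Y), (25,X), (26,X), (30,X), (30,Y), (31,Y), (32,Y), (34,Y)
ranks: 9->1, 12->2, 13->3, 20->4, 23->5, 24->6, 25->7, 26->8, 30->9.5, 30->9.5, 31->11, 32->12, 34->13
Step 2: Rank sum for X: R1 = 1 + 2 + 3 + 4 + 5 + 7 + 8 + 9.5 = 39.5.
Step 3: U_X = R1 - n1(n1+1)/2 = 39.5 - 8*9/2 = 39.5 - 36 = 3.5.
       U_Y = n1*n2 - U_X = 40 - 3.5 = 36.5.
Step 4: Ties are present, so use the tie-corrected normal approximation (with continuity correction) for the p-value.
Step 5: p-value = 0.019007; compare to alpha = 0.1. reject H0.

U_X = 3.5, p = 0.019007, reject H0 at alpha = 0.1.


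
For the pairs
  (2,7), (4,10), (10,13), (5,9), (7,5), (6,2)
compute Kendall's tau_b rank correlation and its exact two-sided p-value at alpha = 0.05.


Step 1: Enumerate the 15 unordered pairs (i,j) with i<j and classify each by sign(x_j-x_i) * sign(y_j-y_i).
  (1,2):dx=+2,dy=+3->C; (1,3):dx=+8,dy=+6->C; (1,4):dx=+3,dy=+2->C; (1,5):dx=+5,dy=-2->D
  (1,6):dx=+4,dy=-5->D; (2,3):dx=+6,dy=+3->C; (2,4):dx=+1,dy=-1->D; (2,5):dx=+3,dy=-5->D
  (2,6):dx=+2,dy=-8->D; (3,4):dx=-5,dy=-4->C; (3,5):dx=-3,dy=-8->C; (3,6):dx=-4,dy=-11->C
  (4,5):dx=+2,dy=-4->D; (4,6):dx=+1,dy=-7->D; (5,6):dx=-1,dy=-3->C
Step 2: C = 8, D = 7, total pairs = 15.
Step 3: tau = (C - D)/(n(n-1)/2) = (8 - 7)/15 = 0.066667.
Step 4: Exact two-sided p-value (enumerate n! = 720 permutations of y under H0): p = 1.000000.
Step 5: alpha = 0.05. fail to reject H0.

tau_b = 0.0667 (C=8, D=7), p = 1.000000, fail to reject H0.


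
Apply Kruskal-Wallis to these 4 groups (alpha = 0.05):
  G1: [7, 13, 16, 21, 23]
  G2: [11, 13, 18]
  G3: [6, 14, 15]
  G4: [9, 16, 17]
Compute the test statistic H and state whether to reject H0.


Step 1: Combine all N = 14 observations and assign midranks.
sorted (value, group, rank): (6,G3,1), (7,G1,2), (9,G4,3), (11,G2,4), (13,G1,5.5), (13,G2,5.5), (14,G3,7), (15,G3,8), (16,G1,9.5), (16,G4,9.5), (17,G4,11), (18,G2,12), (21,G1,13), (23,G1,14)
Step 2: Sum ranks within each group.
R_1 = 44 (n_1 = 5)
R_2 = 21.5 (n_2 = 3)
R_3 = 16 (n_3 = 3)
R_4 = 23.5 (n_4 = 3)
Step 3: H = 12/(N(N+1)) * sum(R_i^2/n_i) - 3(N+1)
     = 12/(14*15) * (44^2/5 + 21.5^2/3 + 16^2/3 + 23.5^2/3) - 3*15
     = 0.057143 * 810.7 - 45
     = 1.325714.
Step 4: Ties present; correction factor C = 1 - 12/(14^3 - 14) = 0.995604. Corrected H = 1.325714 / 0.995604 = 1.331567.
Step 5: Under H0, H ~ chi^2(3); p-value = 0.721651.
Step 6: alpha = 0.05. fail to reject H0.

H = 1.3316, df = 3, p = 0.721651, fail to reject H0.


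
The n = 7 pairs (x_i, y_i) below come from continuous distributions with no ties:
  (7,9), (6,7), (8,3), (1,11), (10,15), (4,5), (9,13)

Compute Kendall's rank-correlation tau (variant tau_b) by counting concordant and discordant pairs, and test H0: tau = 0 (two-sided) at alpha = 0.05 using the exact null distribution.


Step 1: Enumerate the 21 unordered pairs (i,j) with i<j and classify each by sign(x_j-x_i) * sign(y_j-y_i).
  (1,2):dx=-1,dy=-2->C; (1,3):dx=+1,dy=-6->D; (1,4):dx=-6,dy=+2->D; (1,5):dx=+3,dy=+6->C
  (1,6):dx=-3,dy=-4->C; (1,7):dx=+2,dy=+4->C; (2,3):dx=+2,dy=-4->D; (2,4):dx=-5,dy=+4->D
  (2,5):dx=+4,dy=+8->C; (2,6):dx=-2,dy=-2->C; (2,7):dx=+3,dy=+6->C; (3,4):dx=-7,dy=+8->D
  (3,5):dx=+2,dy=+12->C; (3,6):dx=-4,dy=+2->D; (3,7):dx=+1,dy=+10->C; (4,5):dx=+9,dy=+4->C
  (4,6):dx=+3,dy=-6->D; (4,7):dx=+8,dy=+2->C; (5,6):dx=-6,dy=-10->C; (5,7):dx=-1,dy=-2->C
  (6,7):dx=+5,dy=+8->C
Step 2: C = 14, D = 7, total pairs = 21.
Step 3: tau = (C - D)/(n(n-1)/2) = (14 - 7)/21 = 0.333333.
Step 4: Exact two-sided p-value (enumerate n! = 5040 permutations of y under H0): p = 0.381349.
Step 5: alpha = 0.05. fail to reject H0.

tau_b = 0.3333 (C=14, D=7), p = 0.381349, fail to reject H0.


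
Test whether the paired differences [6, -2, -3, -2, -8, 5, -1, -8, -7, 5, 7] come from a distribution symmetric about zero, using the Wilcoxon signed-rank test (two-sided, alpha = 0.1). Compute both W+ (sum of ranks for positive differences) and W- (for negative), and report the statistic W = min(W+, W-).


Step 1: Drop any zero differences (none here) and take |d_i|.
|d| = [6, 2, 3, 2, 8, 5, 1, 8, 7, 5, 7]
Step 2: Midrank |d_i| (ties get averaged ranks).
ranks: |6|->7, |2|->2.5, |3|->4, |2|->2.5, |8|->10.5, |5|->5.5, |1|->1, |8|->10.5, |7|->8.5, |5|->5.5, |7|->8.5
Step 3: Attach original signs; sum ranks with positive sign and with negative sign.
W+ = 7 + 5.5 + 5.5 + 8.5 = 26.5
W- = 2.5 + 4 + 2.5 + 10.5 + 1 + 10.5 + 8.5 = 39.5
(Check: W+ + W- = 66 should equal n(n+1)/2 = 66.)
Step 4: Test statistic W = min(W+, W-) = 26.5.
Step 5: Ties in |d|, so use the tie-corrected normal approximation.
        E[W] = n(n+1)/4 = 11*12/4 = 33.
        Tie groups: |d|=2 (t=2), |d|=5 (t=2), |d|=7 (t=2), |d|=8 (t=2); sum(t^3 - t) = 24.
        Var[W] = n(n+1)(2n+1)/24 - sum(t^3-t)/48 = 3036/24 - 24/48 = 126.
        z = (W - E[W]) / sqrt(Var[W]) = (26.5 - 33) / 11.2250 = -0.5791.
        Two-sided p = 2*Phi(z) = 0.562545.
Step 6: alpha = 0.1. fail to reject H0.

W+ = 26.5, W- = 39.5, W = min = 26.5, p = 0.562545, fail to reject H0.


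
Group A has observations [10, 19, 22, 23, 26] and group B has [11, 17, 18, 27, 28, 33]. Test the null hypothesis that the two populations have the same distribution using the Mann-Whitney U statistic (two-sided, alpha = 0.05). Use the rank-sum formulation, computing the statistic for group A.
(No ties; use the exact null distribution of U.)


Step 1: Combine and sort all 11 observations; assign midranks.
sorted (value, group): (10,X), (11,Y), (17,Y), (18,Y), (19,X), (22,X), (23,X), (26,X), (27,Y), (28,Y), (33,Y)
ranks: 10->1, 11->2, 17->3, 18->4, 19->5, 22->6, 23->7, 26->8, 27->9, 28->10, 33->11
Step 2: Rank sum for X: R1 = 1 + 5 + 6 + 7 + 8 = 27.
Step 3: U_X = R1 - n1(n1+1)/2 = 27 - 5*6/2 = 27 - 15 = 12.
       U_Y = n1*n2 - U_X = 30 - 12 = 18.
Step 4: No ties, so the exact null distribution of U (based on enumerating the C(11,5) = 462 equally likely rank assignments) gives the two-sided p-value.
Step 5: p-value = 0.662338; compare to alpha = 0.05. fail to reject H0.

U_X = 12, p = 0.662338, fail to reject H0 at alpha = 0.05.


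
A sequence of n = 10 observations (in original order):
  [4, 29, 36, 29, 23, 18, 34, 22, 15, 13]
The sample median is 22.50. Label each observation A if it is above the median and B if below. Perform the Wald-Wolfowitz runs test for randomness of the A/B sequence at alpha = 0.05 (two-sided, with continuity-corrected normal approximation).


Step 1: Compute median = 22.50; label A = above, B = below.
Labels in order: BAAAABABBB  (n_A = 5, n_B = 5)
Step 2: Count runs R = 5.
Step 3: Under H0 (random ordering), E[R] = 2*n_A*n_B/(n_A+n_B) + 1 = 2*5*5/10 + 1 = 6.0000.
        Var[R] = 2*n_A*n_B*(2*n_A*n_B - n_A - n_B) / ((n_A+n_B)^2 * (n_A+n_B-1)) = 2000/900 = 2.2222.
        SD[R] = 1.4907.
Step 4: Continuity-corrected z = (R + 0.5 - E[R]) / SD[R] = (5 + 0.5 - 6.0000) / 1.4907 = -0.3354.
Step 5: Two-sided p-value via normal approximation = 2*(1 - Phi(|z|)) = 0.737316.
Step 6: alpha = 0.05. fail to reject H0.

R = 5, z = -0.3354, p = 0.737316, fail to reject H0.


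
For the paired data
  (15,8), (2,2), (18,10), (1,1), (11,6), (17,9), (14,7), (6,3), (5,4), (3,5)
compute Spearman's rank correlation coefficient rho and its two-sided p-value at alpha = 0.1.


Step 1: Rank x and y separately (midranks; no ties here).
rank(x): 15->8, 2->2, 18->10, 1->1, 11->6, 17->9, 14->7, 6->5, 5->4, 3->3
rank(y): 8->8, 2->2, 10->10, 1->1, 6->6, 9->9, 7->7, 3->3, 4->4, 5->5
Step 2: d_i = R_x(i) - R_y(i); compute d_i^2.
  (8-8)^2=0, (2-2)^2=0, (10-10)^2=0, (1-1)^2=0, (6-6)^2=0, (9-9)^2=0, (7-7)^2=0, (5-3)^2=4, (4-4)^2=0, (3-5)^2=4
sum(d^2) = 8.
Step 3: rho = 1 - 6*8 / (10*(10^2 - 1)) = 1 - 48/990 = 0.951515.
Step 4: Under H0, t = rho * sqrt((n-2)/(1-rho^2)) = 8.7493 ~ t(8).
Step 5: Two-sided p-value from the t-distribution with 8 df = 0.000023.
Step 6: alpha = 0.1. reject H0.

rho = 0.9515, p = 0.000023, reject H0 at alpha = 0.1.


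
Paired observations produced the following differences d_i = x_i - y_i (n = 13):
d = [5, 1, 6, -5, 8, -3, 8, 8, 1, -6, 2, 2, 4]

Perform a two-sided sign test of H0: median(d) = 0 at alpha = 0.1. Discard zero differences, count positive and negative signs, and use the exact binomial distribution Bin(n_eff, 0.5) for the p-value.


Step 1: Discard zero differences. Original n = 13; n_eff = number of nonzero differences = 13.
Nonzero differences (with sign): +5, +1, +6, -5, +8, -3, +8, +8, +1, -6, +2, +2, +4
Step 2: Count signs: positive = 10, negative = 3.
Step 3: Under H0: P(positive) = 0.5, so the number of positives S ~ Bin(13, 0.5).
Step 4: Two-sided exact p-value = sum of Bin(13,0.5) probabilities at or below the observed probability = 0.092285.
Step 5: alpha = 0.1. reject H0.

n_eff = 13, pos = 10, neg = 3, p = 0.092285, reject H0.


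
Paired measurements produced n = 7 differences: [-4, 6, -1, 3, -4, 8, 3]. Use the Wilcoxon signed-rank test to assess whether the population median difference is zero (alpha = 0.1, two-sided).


Step 1: Drop any zero differences (none here) and take |d_i|.
|d| = [4, 6, 1, 3, 4, 8, 3]
Step 2: Midrank |d_i| (ties get averaged ranks).
ranks: |4|->4.5, |6|->6, |1|->1, |3|->2.5, |4|->4.5, |8|->7, |3|->2.5
Step 3: Attach original signs; sum ranks with positive sign and with negative sign.
W+ = 6 + 2.5 + 7 + 2.5 = 18
W- = 4.5 + 1 + 4.5 = 10
(Check: W+ + W- = 28 should equal n(n+1)/2 = 28.)
Step 4: Test statistic W = min(W+, W-) = 10.
Step 5: Ties in |d|, so use the tie-corrected normal approximation.
        E[W] = n(n+1)/4 = 7*8/4 = 14.
        Tie groups: |d|=3 (t=2), |d|=4 (t=2); sum(t^3 - t) = 12.
        Var[W] = n(n+1)(2n+1)/24 - sum(t^3-t)/48 = 840/24 - 12/48 = 34.75.
        z = (W - E[W]) / sqrt(Var[W]) = (10 - 14) / 5.8949 = -0.6786.
        Two-sided p = 2*Phi(z) = 0.497422.
Step 6: alpha = 0.1. fail to reject H0.

W+ = 18, W- = 10, W = min = 10, p = 0.497422, fail to reject H0.


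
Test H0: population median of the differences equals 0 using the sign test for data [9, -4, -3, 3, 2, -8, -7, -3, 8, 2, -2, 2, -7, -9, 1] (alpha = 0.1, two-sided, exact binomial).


Step 1: Discard zero differences. Original n = 15; n_eff = number of nonzero differences = 15.
Nonzero differences (with sign): +9, -4, -3, +3, +2, -8, -7, -3, +8, +2, -2, +2, -7, -9, +1
Step 2: Count signs: positive = 7, negative = 8.
Step 3: Under H0: P(positive) = 0.5, so the number of positives S ~ Bin(15, 0.5).
Step 4: Two-sided exact p-value = sum of Bin(15,0.5) probabilities at or below the observed probability = 1.000000.
Step 5: alpha = 0.1. fail to reject H0.

n_eff = 15, pos = 7, neg = 8, p = 1.000000, fail to reject H0.


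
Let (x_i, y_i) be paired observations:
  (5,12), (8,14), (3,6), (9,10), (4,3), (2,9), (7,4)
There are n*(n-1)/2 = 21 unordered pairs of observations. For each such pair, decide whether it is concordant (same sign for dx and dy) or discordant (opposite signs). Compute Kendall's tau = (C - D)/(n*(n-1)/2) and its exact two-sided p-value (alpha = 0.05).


Step 1: Enumerate the 21 unordered pairs (i,j) with i<j and classify each by sign(x_j-x_i) * sign(y_j-y_i).
  (1,2):dx=+3,dy=+2->C; (1,3):dx=-2,dy=-6->C; (1,4):dx=+4,dy=-2->D; (1,5):dx=-1,dy=-9->C
  (1,6):dx=-3,dy=-3->C; (1,7):dx=+2,dy=-8->D; (2,3):dx=-5,dy=-8->C; (2,4):dx=+1,dy=-4->D
  (2,5):dx=-4,dy=-11->C; (2,6):dx=-6,dy=-5->C; (2,7):dx=-1,dy=-10->C; (3,4):dx=+6,dy=+4->C
  (3,5):dx=+1,dy=-3->D; (3,6):dx=-1,dy=+3->D; (3,7):dx=+4,dy=-2->D; (4,5):dx=-5,dy=-7->C
  (4,6):dx=-7,dy=-1->C; (4,7):dx=-2,dy=-6->C; (5,6):dx=-2,dy=+6->D; (5,7):dx=+3,dy=+1->C
  (6,7):dx=+5,dy=-5->D
Step 2: C = 13, D = 8, total pairs = 21.
Step 3: tau = (C - D)/(n(n-1)/2) = (13 - 8)/21 = 0.238095.
Step 4: Exact two-sided p-value (enumerate n! = 5040 permutations of y under H0): p = 0.561905.
Step 5: alpha = 0.05. fail to reject H0.

tau_b = 0.2381 (C=13, D=8), p = 0.561905, fail to reject H0.


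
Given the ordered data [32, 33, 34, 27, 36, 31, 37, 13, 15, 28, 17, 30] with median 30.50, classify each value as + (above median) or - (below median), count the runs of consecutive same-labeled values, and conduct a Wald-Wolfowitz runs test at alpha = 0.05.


Step 1: Compute median = 30.50; label A = above, B = below.
Labels in order: AAABAAABBBBB  (n_A = 6, n_B = 6)
Step 2: Count runs R = 4.
Step 3: Under H0 (random ordering), E[R] = 2*n_A*n_B/(n_A+n_B) + 1 = 2*6*6/12 + 1 = 7.0000.
        Var[R] = 2*n_A*n_B*(2*n_A*n_B - n_A - n_B) / ((n_A+n_B)^2 * (n_A+n_B-1)) = 4320/1584 = 2.7273.
        SD[R] = 1.6514.
Step 4: Continuity-corrected z = (R + 0.5 - E[R]) / SD[R] = (4 + 0.5 - 7.0000) / 1.6514 = -1.5138.
Step 5: Two-sided p-value via normal approximation = 2*(1 - Phi(|z|)) = 0.130070.
Step 6: alpha = 0.05. fail to reject H0.

R = 4, z = -1.5138, p = 0.130070, fail to reject H0.
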